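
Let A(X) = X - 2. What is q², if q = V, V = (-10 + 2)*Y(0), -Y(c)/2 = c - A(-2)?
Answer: 4096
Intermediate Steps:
A(X) = -2 + X
Y(c) = -8 - 2*c (Y(c) = -2*(c - (-2 - 2)) = -2*(c - 1*(-4)) = -2*(c + 4) = -2*(4 + c) = -8 - 2*c)
V = 64 (V = (-10 + 2)*(-8 - 2*0) = -8*(-8 + 0) = -8*(-8) = 64)
q = 64
q² = 64² = 4096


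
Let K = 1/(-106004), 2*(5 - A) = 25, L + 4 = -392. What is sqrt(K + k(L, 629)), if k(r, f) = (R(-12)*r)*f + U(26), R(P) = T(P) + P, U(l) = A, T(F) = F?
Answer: sqrt(16793493238187533)/53002 ≈ 2445.0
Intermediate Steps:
L = -396 (L = -4 - 392 = -396)
A = -15/2 (A = 5 - 1/2*25 = 5 - 25/2 = -15/2 ≈ -7.5000)
U(l) = -15/2
R(P) = 2*P (R(P) = P + P = 2*P)
k(r, f) = -15/2 - 24*f*r (k(r, f) = ((2*(-12))*r)*f - 15/2 = (-24*r)*f - 15/2 = -24*f*r - 15/2 = -15/2 - 24*f*r)
K = -1/106004 ≈ -9.4336e-6
sqrt(K + k(L, 629)) = sqrt(-1/106004 + (-15/2 - 24*629*(-396))) = sqrt(-1/106004 + (-15/2 + 5978016)) = sqrt(-1/106004 + 11956017/2) = sqrt(633692813033/106004) = sqrt(16793493238187533)/53002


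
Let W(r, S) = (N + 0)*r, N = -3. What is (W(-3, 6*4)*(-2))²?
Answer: 324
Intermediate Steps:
W(r, S) = -3*r (W(r, S) = (-3 + 0)*r = -3*r)
(W(-3, 6*4)*(-2))² = (-3*(-3)*(-2))² = (9*(-2))² = (-18)² = 324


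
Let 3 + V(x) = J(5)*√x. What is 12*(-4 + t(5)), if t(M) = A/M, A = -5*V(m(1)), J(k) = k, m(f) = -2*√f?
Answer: -12 - 60*I*√2 ≈ -12.0 - 84.853*I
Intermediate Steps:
V(x) = -3 + 5*√x
A = 15 - 25*I*√2 (A = -5*(-3 + 5*√(-2*√1)) = -5*(-3 + 5*√(-2*1)) = -5*(-3 + 5*√(-2)) = -5*(-3 + 5*(I*√2)) = -5*(-3 + 5*I*√2) = 15 - 25*I*√2 ≈ 15.0 - 35.355*I)
t(M) = (15 - 25*I*√2)/M
12*(-4 + t(5)) = 12*(-4 + 5*(3 - 5*I*√2)/5) = 12*(-4 + 5*(⅕)*(3 - 5*I*√2)) = 12*(-4 + (3 - 5*I*√2)) = 12*(-1 - 5*I*√2) = -12 - 60*I*√2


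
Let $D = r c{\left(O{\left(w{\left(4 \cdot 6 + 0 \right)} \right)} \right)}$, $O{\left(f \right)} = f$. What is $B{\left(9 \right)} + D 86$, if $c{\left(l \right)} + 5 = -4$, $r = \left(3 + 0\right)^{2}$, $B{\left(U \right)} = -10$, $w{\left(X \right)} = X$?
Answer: $-6976$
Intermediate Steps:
$r = 9$ ($r = 3^{2} = 9$)
$c{\left(l \right)} = -9$ ($c{\left(l \right)} = -5 - 4 = -9$)
$D = -81$ ($D = 9 \left(-9\right) = -81$)
$B{\left(9 \right)} + D 86 = -10 - 6966 = -6976$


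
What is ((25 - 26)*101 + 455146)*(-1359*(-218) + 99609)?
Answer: 180139119195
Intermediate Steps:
((25 - 26)*101 + 455146)*(-1359*(-218) + 99609) = (-1*101 + 455146)*(296262 + 99609) = (-101 + 455146)*395871 = 455045*395871 = 180139119195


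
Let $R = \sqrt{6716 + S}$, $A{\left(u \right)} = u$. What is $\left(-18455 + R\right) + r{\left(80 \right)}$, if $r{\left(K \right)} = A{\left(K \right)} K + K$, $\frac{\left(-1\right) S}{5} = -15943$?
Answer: $-11975 + \sqrt{86431} \approx -11681.0$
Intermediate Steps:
$S = 79715$ ($S = \left(-5\right) \left(-15943\right) = 79715$)
$R = \sqrt{86431}$ ($R = \sqrt{6716 + 79715} = \sqrt{86431} \approx 293.99$)
$r{\left(K \right)} = K + K^{2}$ ($r{\left(K \right)} = K K + K = K^{2} + K = K + K^{2}$)
$\left(-18455 + R\right) + r{\left(80 \right)} = \left(-18455 + \sqrt{86431}\right) + 80 \left(1 + 80\right) = \left(-18455 + \sqrt{86431}\right) + 80 \cdot 81 = \left(-18455 + \sqrt{86431}\right) + 6480 = -11975 + \sqrt{86431}$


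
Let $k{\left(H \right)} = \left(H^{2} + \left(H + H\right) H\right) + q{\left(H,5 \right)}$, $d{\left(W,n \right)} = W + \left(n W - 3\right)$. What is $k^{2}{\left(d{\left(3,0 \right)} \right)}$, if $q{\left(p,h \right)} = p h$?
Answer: $0$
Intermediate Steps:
$q{\left(p,h \right)} = h p$
$d{\left(W,n \right)} = -3 + W + W n$ ($d{\left(W,n \right)} = W + \left(W n - 3\right) = W + \left(-3 + W n\right) = -3 + W + W n$)
$k{\left(H \right)} = 3 H^{2} + 5 H$ ($k{\left(H \right)} = \left(H^{2} + \left(H + H\right) H\right) + 5 H = \left(H^{2} + 2 H H\right) + 5 H = \left(H^{2} + 2 H^{2}\right) + 5 H = 3 H^{2} + 5 H$)
$k^{2}{\left(d{\left(3,0 \right)} \right)} = \left(\left(-3 + 3 + 3 \cdot 0\right) \left(5 + 3 \left(-3 + 3 + 3 \cdot 0\right)\right)\right)^{2} = \left(\left(-3 + 3 + 0\right) \left(5 + 3 \left(-3 + 3 + 0\right)\right)\right)^{2} = \left(0 \left(5 + 3 \cdot 0\right)\right)^{2} = \left(0 \left(5 + 0\right)\right)^{2} = \left(0 \cdot 5\right)^{2} = 0^{2} = 0$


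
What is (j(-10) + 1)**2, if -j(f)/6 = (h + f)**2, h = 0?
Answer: 358801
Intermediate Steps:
j(f) = -6*f**2 (j(f) = -6*(0 + f)**2 = -6*f**2)
(j(-10) + 1)**2 = (-6*(-10)**2 + 1)**2 = (-6*100 + 1)**2 = (-600 + 1)**2 = (-599)**2 = 358801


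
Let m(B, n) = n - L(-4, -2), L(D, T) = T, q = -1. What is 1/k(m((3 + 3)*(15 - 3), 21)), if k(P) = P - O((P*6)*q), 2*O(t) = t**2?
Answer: -1/9499 ≈ -0.00010527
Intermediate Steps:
O(t) = t**2/2
m(B, n) = 2 + n (m(B, n) = n - 1*(-2) = n + 2 = 2 + n)
k(P) = P - 18*P**2 (k(P) = P - ((P*6)*(-1))**2/2 = P - ((6*P)*(-1))**2/2 = P - (-6*P)**2/2 = P - 36*P**2/2 = P - 18*P**2)
1/k(m((3 + 3)*(15 - 3), 21)) = 1/((2 + 21)*(1 - 18*(2 + 21))) = 1/(23*(1 - 18*23)) = 1/(23*(1 - 414)) = 1/(23*(-413)) = 1/(-9499) = -1/9499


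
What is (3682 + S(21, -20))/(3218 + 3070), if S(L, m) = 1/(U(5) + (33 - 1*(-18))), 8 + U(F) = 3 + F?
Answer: 187783/320688 ≈ 0.58556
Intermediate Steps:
U(F) = -5 + F (U(F) = -8 + (3 + F) = -5 + F)
S(L, m) = 1/51 (S(L, m) = 1/((-5 + 5) + (33 - 1*(-18))) = 1/(0 + (33 + 18)) = 1/(0 + 51) = 1/51)
(3682 + S(21, -20))/(3218 + 3070) = (3682 + 1/51)/(3218 + 3070) = (187783/51)/6288 = (187783/51)*(1/6288) = 187783/320688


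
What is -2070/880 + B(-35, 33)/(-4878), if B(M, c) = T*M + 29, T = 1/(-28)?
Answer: -126551/53658 ≈ -2.3585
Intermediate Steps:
T = -1/28 ≈ -0.035714
B(M, c) = 29 - M/28 (B(M, c) = -M/28 + 29 = 29 - M/28)
-2070/880 + B(-35, 33)/(-4878) = -2070/880 + (29 - 1/28*(-35))/(-4878) = -2070*1/880 + (29 + 5/4)*(-1/4878) = -207/88 + (121/4)*(-1/4878) = -207/88 - 121/19512 = -126551/53658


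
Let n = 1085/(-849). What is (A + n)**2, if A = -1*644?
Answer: 300129761281/720801 ≈ 4.1638e+5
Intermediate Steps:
A = -644
n = -1085/849 (n = 1085*(-1/849) = -1085/849 ≈ -1.2780)
(A + n)**2 = (-644 - 1085/849)**2 = (-547841/849)**2 = 300129761281/720801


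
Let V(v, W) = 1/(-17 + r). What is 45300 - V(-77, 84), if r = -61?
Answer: 3533401/78 ≈ 45300.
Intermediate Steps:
V(v, W) = -1/78 (V(v, W) = 1/(-17 - 61) = 1/(-78) = -1/78)
45300 - V(-77, 84) = 45300 - 1*(-1/78) = 45300 + 1/78 = 3533401/78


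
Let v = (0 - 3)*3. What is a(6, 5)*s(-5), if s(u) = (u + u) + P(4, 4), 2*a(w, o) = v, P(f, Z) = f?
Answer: 27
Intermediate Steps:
v = -9 (v = -3*3 = -9)
a(w, o) = -9/2 (a(w, o) = (1/2)*(-9) = -9/2)
s(u) = 4 + 2*u (s(u) = (u + u) + 4 = 2*u + 4 = 4 + 2*u)
a(6, 5)*s(-5) = -9*(4 + 2*(-5))/2 = -9*(4 - 10)/2 = -9/2*(-6) = 27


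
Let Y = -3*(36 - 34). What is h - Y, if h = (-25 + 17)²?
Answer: 70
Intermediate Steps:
h = 64 (h = (-8)² = 64)
Y = -6 (Y = -3*2 = -6)
h - Y = 64 - 1*(-6) = 64 + 6 = 70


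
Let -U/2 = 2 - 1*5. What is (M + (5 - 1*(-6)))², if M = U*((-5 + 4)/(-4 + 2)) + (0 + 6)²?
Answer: 2500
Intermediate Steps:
U = 6 (U = -2*(2 - 1*5) = -2*(2 - 5) = -2*(-3) = 6)
M = 39 (M = 6*((-5 + 4)/(-4 + 2)) + (0 + 6)² = 6*(-1/(-2)) + 6² = 6*(-1*(-½)) + 36 = 6*(½) + 36 = 3 + 36 = 39)
(M + (5 - 1*(-6)))² = (39 + (5 - 1*(-6)))² = (39 + (5 + 6))² = (39 + 11)² = 50² = 2500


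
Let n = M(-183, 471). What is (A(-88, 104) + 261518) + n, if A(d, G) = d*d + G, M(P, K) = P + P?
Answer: 269000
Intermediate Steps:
M(P, K) = 2*P
A(d, G) = G + d² (A(d, G) = d² + G = G + d²)
n = -366 (n = 2*(-183) = -366)
(A(-88, 104) + 261518) + n = ((104 + (-88)²) + 261518) - 366 = ((104 + 7744) + 261518) - 366 = (7848 + 261518) - 366 = 269366 - 366 = 269000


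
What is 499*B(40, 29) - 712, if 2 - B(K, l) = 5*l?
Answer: -72069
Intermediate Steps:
B(K, l) = 2 - 5*l
499*B(40, 29) - 712 = 499*(2 - 5*29) - 712 = 499*(2 - 145) - 712 = 499*(-143) - 712 = -71357 - 712 = -72069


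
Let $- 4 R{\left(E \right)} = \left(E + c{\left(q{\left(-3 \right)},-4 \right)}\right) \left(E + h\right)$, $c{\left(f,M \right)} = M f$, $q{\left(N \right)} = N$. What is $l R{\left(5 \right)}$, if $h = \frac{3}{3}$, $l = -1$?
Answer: $\frac{51}{2} \approx 25.5$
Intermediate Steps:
$h = 1$ ($h = 3 \cdot \frac{1}{3} = 1$)
$R{\left(E \right)} = - \frac{\left(1 + E\right) \left(12 + E\right)}{4}$ ($R{\left(E \right)} = - \frac{\left(E - -12\right) \left(E + 1\right)}{4} = - \frac{\left(E + 12\right) \left(1 + E\right)}{4} = - \frac{\left(12 + E\right) \left(1 + E\right)}{4} = - \frac{\left(1 + E\right) \left(12 + E\right)}{4}$)
$l R{\left(5 \right)} = - (-3 - \frac{65}{4} - \frac{5^{2}}{4}) = - (-3 - \frac{65}{4} - \frac{25}{4}) = \left(-1\right) \left(- \frac{51}{2}\right) = \frac{51}{2}$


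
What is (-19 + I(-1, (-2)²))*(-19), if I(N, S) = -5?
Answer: 456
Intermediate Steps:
(-19 + I(-1, (-2)²))*(-19) = (-19 - 5)*(-19) = -24*(-19) = 456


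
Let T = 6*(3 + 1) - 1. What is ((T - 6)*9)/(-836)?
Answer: -153/836 ≈ -0.18301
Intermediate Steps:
T = 23 (T = 6*4 - 1 = 24 - 1 = 23)
((T - 6)*9)/(-836) = ((23 - 6)*9)/(-836) = (17*9)*(-1/836) = 153*(-1/836) = -153/836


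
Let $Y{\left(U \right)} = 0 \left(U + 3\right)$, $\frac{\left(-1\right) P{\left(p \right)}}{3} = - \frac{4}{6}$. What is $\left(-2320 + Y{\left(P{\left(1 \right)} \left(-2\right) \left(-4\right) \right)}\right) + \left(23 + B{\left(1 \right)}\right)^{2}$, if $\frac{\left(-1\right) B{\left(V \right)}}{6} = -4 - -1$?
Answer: $-639$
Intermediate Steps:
$P{\left(p \right)} = 2$ ($P{\left(p \right)} = - 3 \left(- \frac{4}{6}\right) = - 3 \left(\left(-4\right) \frac{1}{6}\right) = \left(-3\right) \left(- \frac{2}{3}\right) = 2$)
$Y{\left(U \right)} = 0$ ($Y{\left(U \right)} = 0 \left(3 + U\right) = 0$)
$B{\left(V \right)} = 18$ ($B{\left(V \right)} = - 6 \left(-4 - -1\right) = - 6 \left(-4 + 1\right) = \left(-6\right) \left(-3\right) = 18$)
$\left(-2320 + Y{\left(P{\left(1 \right)} \left(-2\right) \left(-4\right) \right)}\right) + \left(23 + B{\left(1 \right)}\right)^{2} = \left(-2320 + 0\right) + \left(23 + 18\right)^{2} = -2320 + 41^{2} = -2320 + 1681 = -639$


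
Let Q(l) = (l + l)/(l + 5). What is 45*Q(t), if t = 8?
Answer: 720/13 ≈ 55.385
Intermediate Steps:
Q(l) = 2*l/(5 + l) (Q(l) = (2*l)/(5 + l) = 2*l/(5 + l))
45*Q(t) = 45*(2*8/(5 + 8)) = 45*(2*8/13) = 45*(2*8*(1/13)) = 45*(16/13) = 720/13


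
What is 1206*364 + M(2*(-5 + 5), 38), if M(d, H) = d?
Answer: 438984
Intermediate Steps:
1206*364 + M(2*(-5 + 5), 38) = 1206*364 + 2*(-5 + 5) = 438984 + 2*0 = 438984 + 0 = 438984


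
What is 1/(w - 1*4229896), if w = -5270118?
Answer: -1/9500014 ≈ -1.0526e-7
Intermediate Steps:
1/(w - 1*4229896) = 1/(-5270118 - 1*4229896) = 1/(-5270118 - 4229896) = 1/(-9500014) = -1/9500014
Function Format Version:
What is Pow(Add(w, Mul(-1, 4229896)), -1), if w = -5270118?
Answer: Rational(-1, 9500014) ≈ -1.0526e-7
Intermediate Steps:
Pow(Add(w, Mul(-1, 4229896)), -1) = Pow(Add(-5270118, Mul(-1, 4229896)), -1) = Pow(Add(-5270118, -4229896), -1) = Pow(-9500014, -1) = Rational(-1, 9500014)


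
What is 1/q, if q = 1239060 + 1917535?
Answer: 1/3156595 ≈ 3.1680e-7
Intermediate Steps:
q = 3156595
1/q = 1/3156595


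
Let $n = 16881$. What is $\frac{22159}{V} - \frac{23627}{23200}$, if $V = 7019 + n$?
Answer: $- \frac{101193}{1108960} \approx -0.09125$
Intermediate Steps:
$V = 23900$ ($V = 7019 + 16881 = 23900$)
$\frac{22159}{V} - \frac{23627}{23200} = \frac{22159}{23900} - \frac{23627}{23200} = - \frac{101193}{1108960}$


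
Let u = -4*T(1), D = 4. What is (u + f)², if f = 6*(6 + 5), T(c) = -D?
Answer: 6724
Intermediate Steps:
T(c) = -4 (T(c) = -1*4 = -4)
f = 66 (f = 6*11 = 66)
u = 16 (u = -4*(-4) = 16)
(u + f)² = (16 + 66)² = 82² = 6724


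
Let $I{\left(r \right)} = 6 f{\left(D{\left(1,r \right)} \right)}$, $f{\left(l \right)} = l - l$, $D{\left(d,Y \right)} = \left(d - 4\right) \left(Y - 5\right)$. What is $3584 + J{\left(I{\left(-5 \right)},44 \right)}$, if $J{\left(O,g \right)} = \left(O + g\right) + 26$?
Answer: $3654$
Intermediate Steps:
$D{\left(d,Y \right)} = \left(-5 + Y\right) \left(-4 + d\right)$ ($D{\left(d,Y \right)} = \left(-4 + d\right) \left(-5 + Y\right) = \left(-5 + Y\right) \left(-4 + d\right)$)
$f{\left(l \right)} = 0$
$I{\left(r \right)} = 0$ ($I{\left(r \right)} = 6 \cdot 0 = 0$)
$J{\left(O,g \right)} = 26 + O + g$
$3584 + J{\left(I{\left(-5 \right)},44 \right)} = 3584 + \left(26 + 0 + 44\right) = 3584 + 70 = 3654$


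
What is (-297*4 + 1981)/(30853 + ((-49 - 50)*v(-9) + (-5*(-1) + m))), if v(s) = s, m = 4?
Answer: 793/31753 ≈ 0.024974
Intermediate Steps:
(-297*4 + 1981)/(30853 + ((-49 - 50)*v(-9) + (-5*(-1) + m))) = (-297*4 + 1981)/(30853 + ((-49 - 50)*(-9) + (-5*(-1) + 4))) = (-1188 + 1981)/(30853 + (-99*(-9) + (5 + 4))) = 793/(30853 + (891 + 9)) = 793/(30853 + 900) = 793/31753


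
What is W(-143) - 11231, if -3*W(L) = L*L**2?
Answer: 2890514/3 ≈ 9.6351e+5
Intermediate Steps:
W(L) = -L**3/3 (W(L) = -L*L**2/3 = -L**3/3)
W(-143) - 11231 = -1/3*(-143)**3 - 11231 = -1/3*(-2924207) - 11231 = 2924207/3 - 11231 = 2890514/3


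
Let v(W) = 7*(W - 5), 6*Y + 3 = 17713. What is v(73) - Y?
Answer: -7427/3 ≈ -2475.7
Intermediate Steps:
Y = 8855/3 (Y = -½ + (⅙)*17713 = -½ + 17713/6 = 8855/3 ≈ 2951.7)
v(W) = -35 + 7*W (v(W) = 7*(-5 + W) = -35 + 7*W)
v(73) - Y = (-35 + 7*73) - 1*8855/3 = (-35 + 511) - 8855/3 = 476 - 8855/3 = -7427/3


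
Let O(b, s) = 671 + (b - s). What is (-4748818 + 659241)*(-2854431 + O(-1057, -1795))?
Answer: 11667653151694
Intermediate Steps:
O(b, s) = 671 + b - s
(-4748818 + 659241)*(-2854431 + O(-1057, -1795)) = (-4748818 + 659241)*(-2854431 + (671 - 1057 - 1*(-1795))) = -4089577*(-2854431 + (671 - 1057 + 1795)) = -4089577*(-2854431 + 1409) = -4089577*(-2853022) = 11667653151694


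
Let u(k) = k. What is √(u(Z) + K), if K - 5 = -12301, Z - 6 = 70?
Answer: 2*I*√3055 ≈ 110.54*I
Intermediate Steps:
Z = 76 (Z = 6 + 70 = 76)
K = -12296 (K = 5 - 12301 = -12296)
√(u(Z) + K) = √(76 - 12296) = √(-12220) = 2*I*√3055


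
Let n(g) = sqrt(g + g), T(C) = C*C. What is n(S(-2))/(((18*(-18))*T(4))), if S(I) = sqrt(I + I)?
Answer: sqrt(2)*(-1 - I)/5184 ≈ -0.0002728 - 0.0002728*I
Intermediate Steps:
T(C) = C**2
S(I) = sqrt(2)*sqrt(I) (S(I) = sqrt(2*I) = sqrt(2)*sqrt(I))
n(g) = sqrt(2)*sqrt(g) (n(g) = sqrt(2*g) = sqrt(2)*sqrt(g))
n(S(-2))/(((18*(-18))*T(4))) = (sqrt(2)*sqrt(sqrt(2)*sqrt(-2)))/(((18*(-18))*4**2)) = (sqrt(2)*sqrt(sqrt(2)*(I*sqrt(2))))/((-324*16)) = (sqrt(2)*sqrt(2*I))/(-5184) = (sqrt(2)*(1 + I))*(-1/5184) = -sqrt(2)*(1 + I)/5184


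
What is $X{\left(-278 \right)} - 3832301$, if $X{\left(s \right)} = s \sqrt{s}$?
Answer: $-3832301 - 278 i \sqrt{278} \approx -3.8323 \cdot 10^{6} - 4635.2 i$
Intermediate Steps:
$X{\left(s \right)} = s^{\frac{3}{2}}$
$X{\left(-278 \right)} - 3832301 = \left(-278\right)^{\frac{3}{2}} - 3832301 = - 278 i \sqrt{278} - 3832301 = -3832301 - 278 i \sqrt{278}$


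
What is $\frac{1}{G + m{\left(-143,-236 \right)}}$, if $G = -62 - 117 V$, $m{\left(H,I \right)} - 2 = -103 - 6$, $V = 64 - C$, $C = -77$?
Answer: $- \frac{1}{16666} \approx -6.0002 \cdot 10^{-5}$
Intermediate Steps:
$V = 141$ ($V = 64 - -77 = 64 + 77 = 141$)
$m{\left(H,I \right)} = -107$ ($m{\left(H,I \right)} = 2 - 109 = -107$)
$G = -16559$ ($G = -62 - 16497 = -16559$)
$\frac{1}{G + m{\left(-143,-236 \right)}} = \frac{1}{-16559 - 107} = \frac{1}{-16666} = - \frac{1}{16666}$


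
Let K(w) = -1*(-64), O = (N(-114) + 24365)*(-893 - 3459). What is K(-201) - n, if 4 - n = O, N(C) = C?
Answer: -105540292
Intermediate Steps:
O = -105540352 (O = (-114 + 24365)*(-893 - 3459) = 24251*(-4352) = -105540352)
K(w) = 64
n = 105540356 (n = 4 - 1*(-105540352) = 4 + 105540352 = 105540356)
K(-201) - n = 64 - 1*105540356 = 64 - 105540356 = -105540292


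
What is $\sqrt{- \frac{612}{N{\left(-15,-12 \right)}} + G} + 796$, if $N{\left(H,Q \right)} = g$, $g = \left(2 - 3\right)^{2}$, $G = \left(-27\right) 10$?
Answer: $796 + 21 i \sqrt{2} \approx 796.0 + 29.698 i$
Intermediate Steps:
$G = -270$
$g = 1$ ($g = \left(-1\right)^{2} = 1$)
$N{\left(H,Q \right)} = 1$
$\sqrt{- \frac{612}{N{\left(-15,-12 \right)}} + G} + 796 = \sqrt{- \frac{612}{1} - 270} + 796 = \sqrt{\left(-612\right) 1 - 270} + 796 = \sqrt{-612 - 270} + 796 = \sqrt{-882} + 796 = 21 i \sqrt{2} + 796 = 796 + 21 i \sqrt{2}$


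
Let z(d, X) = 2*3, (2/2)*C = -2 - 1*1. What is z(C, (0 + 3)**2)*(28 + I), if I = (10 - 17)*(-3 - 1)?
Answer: 336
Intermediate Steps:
I = 28 (I = -7*(-4) = 28)
C = -3 (C = -2 - 1*1 = -2 - 1 = -3)
z(d, X) = 6
z(C, (0 + 3)**2)*(28 + I) = 6*(28 + 28) = 6*56 = 336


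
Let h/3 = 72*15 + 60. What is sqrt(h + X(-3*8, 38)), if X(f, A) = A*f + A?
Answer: sqrt(2546) ≈ 50.458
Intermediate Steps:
X(f, A) = A + A*f
h = 3420 (h = 3*(72*15 + 60) = 3*(1080 + 60) = 3*1140 = 3420)
sqrt(h + X(-3*8, 38)) = sqrt(3420 + 38*(1 - 3*8)) = sqrt(3420 + 38*(1 - 24)) = sqrt(3420 + 38*(-23)) = sqrt(3420 - 874) = sqrt(2546)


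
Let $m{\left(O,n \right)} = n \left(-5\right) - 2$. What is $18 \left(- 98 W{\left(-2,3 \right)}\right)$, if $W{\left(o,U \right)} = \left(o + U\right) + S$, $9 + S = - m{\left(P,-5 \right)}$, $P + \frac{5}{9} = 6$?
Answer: $54684$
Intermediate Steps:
$P = \frac{49}{9}$ ($P = - \frac{5}{9} + 6 = \frac{49}{9} \approx 5.4444$)
$m{\left(O,n \right)} = -2 - 5 n$ ($m{\left(O,n \right)} = - 5 n - 2 = -2 - 5 n$)
$S = -32$ ($S = -9 - \left(-2 - -25\right) = -9 - \left(-2 + 25\right) = -9 - 23 = -32$)
$W{\left(o,U \right)} = -32 + U + o$ ($W{\left(o,U \right)} = \left(o + U\right) - 32 = \left(U + o\right) - 32 = -32 + U + o$)
$18 \left(- 98 W{\left(-2,3 \right)}\right) = 18 \left(- 98 \left(-32 + 3 - 2\right)\right) = 18 \left(\left(-98\right) \left(-31\right)\right) = 18 \cdot 3038 = 54684$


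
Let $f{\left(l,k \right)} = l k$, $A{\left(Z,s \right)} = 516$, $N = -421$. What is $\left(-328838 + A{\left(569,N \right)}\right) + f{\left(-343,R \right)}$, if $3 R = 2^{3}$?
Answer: $- \frac{987710}{3} \approx -3.2924 \cdot 10^{5}$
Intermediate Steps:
$R = \frac{8}{3}$ ($R = \frac{2^{3}}{3} = \frac{1}{3} \cdot 8 = \frac{8}{3} \approx 2.6667$)
$f{\left(l,k \right)} = k l$
$\left(-328838 + A{\left(569,N \right)}\right) + f{\left(-343,R \right)} = \left(-328838 + 516\right) + \frac{8}{3} \left(-343\right) = -328322 - \frac{2744}{3} = - \frac{987710}{3}$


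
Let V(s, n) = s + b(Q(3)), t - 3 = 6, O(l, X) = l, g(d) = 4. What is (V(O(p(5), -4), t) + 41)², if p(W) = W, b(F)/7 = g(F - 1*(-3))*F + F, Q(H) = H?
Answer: 22801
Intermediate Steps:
b(F) = 35*F (b(F) = 7*(4*F + F) = 7*(5*F) = 35*F)
t = 9 (t = 3 + 6 = 9)
V(s, n) = 105 + s (V(s, n) = s + 35*3 = s + 105 = 105 + s)
(V(O(p(5), -4), t) + 41)² = ((105 + 5) + 41)² = (110 + 41)² = 151² = 22801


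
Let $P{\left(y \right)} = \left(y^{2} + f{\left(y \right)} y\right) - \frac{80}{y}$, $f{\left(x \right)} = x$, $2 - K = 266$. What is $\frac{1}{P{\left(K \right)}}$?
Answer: $\frac{33}{4599946} \approx 7.174 \cdot 10^{-6}$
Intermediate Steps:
$K = -264$ ($K = 2 - 266 = -264$)
$P{\left(y \right)} = - \frac{80}{y} + 2 y^{2}$ ($P{\left(y \right)} = \left(y^{2} + y y\right) - \frac{80}{y} = \left(y^{2} + y^{2}\right) - \frac{80}{y} = 2 y^{2} - \frac{80}{y} = - \frac{80}{y} + 2 y^{2}$)
$\frac{1}{P{\left(K \right)}} = \frac{1}{2 \frac{1}{-264} \left(-40 + \left(-264\right)^{3}\right)} = \frac{1}{2 \left(- \frac{1}{264}\right) \left(-40 - 18399744\right)} = \frac{1}{2 \left(- \frac{1}{264}\right) \left(-18399784\right)} = \frac{1}{\frac{4599946}{33}} = \frac{33}{4599946}$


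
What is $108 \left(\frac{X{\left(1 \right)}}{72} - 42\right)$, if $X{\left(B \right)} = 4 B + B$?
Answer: $- \frac{9057}{2} \approx -4528.5$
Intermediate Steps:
$X{\left(B \right)} = 5 B$
$108 \left(\frac{X{\left(1 \right)}}{72} - 42\right) = 108 \left(\frac{5 \cdot 1}{72} - 42\right) = 108 \left(5 \cdot \frac{1}{72} - 42\right) = 108 \left(\frac{5}{72} - 42\right) = 108 \left(- \frac{3019}{72}\right) = - \frac{9057}{2}$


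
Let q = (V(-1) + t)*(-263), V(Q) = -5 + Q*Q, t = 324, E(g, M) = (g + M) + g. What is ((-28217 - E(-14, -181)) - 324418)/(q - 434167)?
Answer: 352426/518327 ≈ 0.67993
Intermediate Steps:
E(g, M) = M + 2*g (E(g, M) = (M + g) + g = M + 2*g)
V(Q) = -5 + Q²
q = -84160 (q = ((-5 + (-1)²) + 324)*(-263) = ((-5 + 1) + 324)*(-263) = (-4 + 324)*(-263) = 320*(-263) = -84160)
((-28217 - E(-14, -181)) - 324418)/(q - 434167) = ((-28217 - (-181 + 2*(-14))) - 324418)/(-84160 - 434167) = ((-28217 - (-181 - 28)) - 324418)/(-518327) = ((-28217 - 1*(-209)) - 324418)*(-1/518327) = ((-28217 + 209) - 324418)*(-1/518327) = (-28008 - 324418)*(-1/518327) = -352426*(-1/518327) = 352426/518327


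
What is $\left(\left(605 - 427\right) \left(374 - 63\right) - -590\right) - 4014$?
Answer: $51934$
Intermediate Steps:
$\left(\left(605 - 427\right) \left(374 - 63\right) - -590\right) - 4014 = \left(178 \cdot 311 + 590\right) - 4014 = \left(55358 + 590\right) - 4014 = 55948 - 4014 = 51934$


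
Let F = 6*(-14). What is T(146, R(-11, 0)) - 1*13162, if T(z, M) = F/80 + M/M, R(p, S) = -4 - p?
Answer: -263241/20 ≈ -13162.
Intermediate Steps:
F = -84
T(z, M) = -1/20 (T(z, M) = -84/80 + M/M = -84*1/80 + 1 = -21/20 + 1 = -1/20)
T(146, R(-11, 0)) - 1*13162 = -1/20 - 1*13162 = -1/20 - 13162 = -263241/20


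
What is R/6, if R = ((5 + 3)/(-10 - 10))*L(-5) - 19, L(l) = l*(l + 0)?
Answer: -29/6 ≈ -4.8333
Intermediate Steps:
L(l) = l² (L(l) = l*l = l²)
R = -29 (R = ((5 + 3)/(-10 - 10))*(-5)² - 19 = (8/(-20))*25 - 19 = (8*(-1/20))*25 - 19 = -⅖*25 - 19 = -10 - 19 = -29)
R/6 = -29/6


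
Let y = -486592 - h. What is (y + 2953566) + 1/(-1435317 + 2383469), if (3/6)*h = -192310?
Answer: 2703744554289/948152 ≈ 2.8516e+6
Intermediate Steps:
h = -384620 (h = 2*(-192310) = -384620)
y = -101972 (y = -486592 - 1*(-384620) = -486592 + 384620 = -101972)
(y + 2953566) + 1/(-1435317 + 2383469) = (-101972 + 2953566) + 1/(-1435317 + 2383469) = 2851594 + 1/948152 = 2703744554289/948152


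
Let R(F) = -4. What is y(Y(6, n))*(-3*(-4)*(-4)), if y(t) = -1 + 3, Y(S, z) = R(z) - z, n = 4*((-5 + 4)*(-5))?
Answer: -96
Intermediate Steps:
n = 20 (n = 4*(-1*(-5)) = 4*5 = 20)
Y(S, z) = -4 - z
y(t) = 2
y(Y(6, n))*(-3*(-4)*(-4)) = 2*(-3*(-4)*(-4)) = 2*(12*(-4)) = 2*(-48) = -96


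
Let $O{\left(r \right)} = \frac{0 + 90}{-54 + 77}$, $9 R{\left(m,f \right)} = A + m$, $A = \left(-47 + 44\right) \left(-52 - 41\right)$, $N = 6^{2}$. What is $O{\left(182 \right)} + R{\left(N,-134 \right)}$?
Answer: $\frac{895}{23} \approx 38.913$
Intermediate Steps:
$N = 36$
$A = 279$ ($A = \left(-3\right) \left(-93\right) = 279$)
$R{\left(m,f \right)} = 31 + \frac{m}{9}$ ($R{\left(m,f \right)} = \frac{279 + m}{9} = 31 + \frac{m}{9}$)
$O{\left(r \right)} = \frac{90}{23}$
$O{\left(182 \right)} + R{\left(N,-134 \right)} = \frac{90}{23} + \left(31 + \frac{1}{9} \cdot 36\right) = \frac{90}{23} + \left(31 + 4\right) = \frac{90}{23} + 35 = \frac{895}{23}$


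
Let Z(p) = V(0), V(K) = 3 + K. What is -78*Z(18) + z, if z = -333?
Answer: -567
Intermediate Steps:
Z(p) = 3 (Z(p) = 3 + 0 = 3)
-78*Z(18) + z = -78*3 - 333 = -234 - 333 = -567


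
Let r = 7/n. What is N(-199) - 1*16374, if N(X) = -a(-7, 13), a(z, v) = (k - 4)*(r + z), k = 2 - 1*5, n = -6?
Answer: -98587/6 ≈ -16431.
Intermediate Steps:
k = -3 (k = 2 - 5 = -3)
r = -7/6 (r = 7/(-6) = 7*(-⅙) = -7/6 ≈ -1.1667)
a(z, v) = 49/6 - 7*z (a(z, v) = (-3 - 4)*(-7/6 + z) = -7*(-7/6 + z) = 49/6 - 7*z)
N(X) = -343/6 (N(X) = -(49/6 - 7*(-7)) = -(49/6 + 49) = -1*343/6 = -343/6)
N(-199) - 1*16374 = -343/6 - 1*16374 = -343/6 - 16374 = -98587/6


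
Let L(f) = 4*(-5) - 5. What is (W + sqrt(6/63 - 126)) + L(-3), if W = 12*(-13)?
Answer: -181 + 2*I*sqrt(13881)/21 ≈ -181.0 + 11.221*I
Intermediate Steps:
W = -156
L(f) = -25 (L(f) = -20 - 5 = -25)
(W + sqrt(6/63 - 126)) + L(-3) = (-156 + sqrt(6/63 - 126)) - 25 = (-156 + sqrt(6*(1/63) - 126)) - 25 = (-156 + sqrt(2/21 - 126)) - 25 = (-156 + sqrt(-2644/21)) - 25 = (-156 + 2*I*sqrt(13881)/21) - 25 = -181 + 2*I*sqrt(13881)/21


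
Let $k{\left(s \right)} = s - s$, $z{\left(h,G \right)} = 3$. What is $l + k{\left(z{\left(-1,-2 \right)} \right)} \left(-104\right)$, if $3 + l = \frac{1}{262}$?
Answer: $- \frac{785}{262} \approx -2.9962$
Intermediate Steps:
$l = - \frac{785}{262}$ ($l = -3 + \frac{1}{262} = - \frac{785}{262} \approx -2.9962$)
$k{\left(s \right)} = 0$
$l + k{\left(z{\left(-1,-2 \right)} \right)} \left(-104\right) = - \frac{785}{262} + 0 \left(-104\right) = - \frac{785}{262} + 0 = - \frac{785}{262}$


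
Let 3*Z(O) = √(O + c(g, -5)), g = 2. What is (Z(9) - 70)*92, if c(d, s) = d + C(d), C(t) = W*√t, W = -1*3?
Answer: -6440 + 92*√(11 - 3*√2)/3 ≈ -6360.3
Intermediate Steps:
W = -3
C(t) = -3*√t
c(d, s) = d - 3*√d
Z(O) = √(2 + O - 3*√2)/3 (Z(O) = √(O + (2 - 3*√2))/3 = √(2 + O - 3*√2)/3)
(Z(9) - 70)*92 = (√(2 + 9 - 3*√2)/3 - 70)*92 = (√(11 - 3*√2)/3 - 70)*92 = (-70 + √(11 - 3*√2)/3)*92 = -6440 + 92*√(11 - 3*√2)/3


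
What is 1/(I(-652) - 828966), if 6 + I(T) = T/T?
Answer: -1/828971 ≈ -1.2063e-6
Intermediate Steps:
I(T) = -5 (I(T) = -6 + T/T = -6 + 1 = -5)
1/(I(-652) - 828966) = 1/(-5 - 828966) = 1/(-828971) = -1/828971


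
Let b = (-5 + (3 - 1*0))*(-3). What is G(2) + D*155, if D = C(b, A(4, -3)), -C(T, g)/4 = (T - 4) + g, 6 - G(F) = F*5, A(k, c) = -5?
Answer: 1856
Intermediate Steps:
G(F) = 6 - 5*F (G(F) = 6 - F*5 = 6 - 5*F)
b = 6 (b = (-5 + (3 + 0))*(-3) = (-5 + 3)*(-3) = -2*(-3) = 6)
C(T, g) = 16 - 4*T - 4*g (C(T, g) = -4*((T - 4) + g) = -4*((-4 + T) + g) = -4*(-4 + T + g) = 16 - 4*T - 4*g)
D = 12 (D = 16 - 4*6 - 4*(-5) = 16 - 24 + 20 = 12)
G(2) + D*155 = (6 - 5*2) + 12*155 = (6 - 10) + 1860 = -4 + 1860 = 1856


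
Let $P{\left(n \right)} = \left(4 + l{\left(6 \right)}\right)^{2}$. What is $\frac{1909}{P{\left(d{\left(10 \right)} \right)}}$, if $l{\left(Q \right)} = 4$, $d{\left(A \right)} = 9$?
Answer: $\frac{1909}{64} \approx 29.828$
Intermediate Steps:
$P{\left(n \right)} = 64$ ($P{\left(n \right)} = \left(4 + 4\right)^{2} = 8^{2} = 64$)
$\frac{1909}{P{\left(d{\left(10 \right)} \right)}} = \frac{1909}{64}$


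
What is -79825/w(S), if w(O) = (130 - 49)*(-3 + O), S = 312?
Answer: -775/243 ≈ -3.1893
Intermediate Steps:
w(O) = -243 + 81*O (w(O) = 81*(-3 + O) = -243 + 81*O)
-79825/w(S) = -79825/(-243 + 81*312) = -79825/(-243 + 25272) = -79825/25029 = -79825*1/25029 = -775/243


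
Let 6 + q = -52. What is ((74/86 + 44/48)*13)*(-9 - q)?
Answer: 584129/516 ≈ 1132.0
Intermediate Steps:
q = -58 (q = -6 - 52 = -58)
((74/86 + 44/48)*13)*(-9 - q) = ((74/86 + 44/48)*13)*(-9 - 1*(-58)) = ((74*(1/86) + 44*(1/48))*13)*(-9 + 58) = ((37/43 + 11/12)*13)*49 = ((917/516)*13)*49 = (11921/516)*49 = 584129/516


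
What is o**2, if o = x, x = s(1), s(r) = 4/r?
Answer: 16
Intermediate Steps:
x = 4 (x = 4/1 = 4*1 = 4)
o = 4
o**2 = 4**2 = 16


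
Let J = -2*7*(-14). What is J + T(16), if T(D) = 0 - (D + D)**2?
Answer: -828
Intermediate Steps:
T(D) = -4*D**2 (T(D) = 0 - (2*D)**2 = 0 - 4*D**2 = -4*D**2)
J = 196 (J = -14*(-14) = 196)
J + T(16) = 196 - 4*16**2 = 196 - 4*256 = 196 - 1024 = -828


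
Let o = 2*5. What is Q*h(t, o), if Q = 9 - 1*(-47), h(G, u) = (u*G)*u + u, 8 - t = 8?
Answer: 560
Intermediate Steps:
t = 0 (t = 8 - 1*8 = 8 - 8 = 0)
o = 10
h(G, u) = u + G*u² (h(G, u) = (G*u)*u + u = G*u² + u = u + G*u²)
Q = 56 (Q = 9 + 47 = 56)
Q*h(t, o) = 56*(10*(1 + 0*10)) = 56*(10*(1 + 0)) = 56*(10*1) = 56*10 = 560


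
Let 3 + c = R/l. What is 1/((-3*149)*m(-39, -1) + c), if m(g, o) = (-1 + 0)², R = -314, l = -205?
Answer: -205/91936 ≈ -0.0022298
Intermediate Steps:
c = -301/205 (c = -3 - 314/(-205) = -3 - 314*(-1/205) = -3 + 314/205 = -301/205 ≈ -1.4683)
m(g, o) = 1 (m(g, o) = (-1)² = 1)
1/((-3*149)*m(-39, -1) + c) = 1/(-3*149*1 - 301/205) = 1/(-447*1 - 301/205) = 1/(-447 - 301/205) = 1/(-91936/205) = -205/91936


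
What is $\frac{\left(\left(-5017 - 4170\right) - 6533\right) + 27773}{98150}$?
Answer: $\frac{12053}{98150} \approx 0.1228$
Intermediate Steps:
$\frac{\left(\left(-5017 - 4170\right) - 6533\right) + 27773}{98150} = \left(\left(-9187 - 6533\right) + 27773\right) \frac{1}{98150} = \left(-15720 + 27773\right) \frac{1}{98150} = 12053 \cdot \frac{1}{98150} = \frac{12053}{98150}$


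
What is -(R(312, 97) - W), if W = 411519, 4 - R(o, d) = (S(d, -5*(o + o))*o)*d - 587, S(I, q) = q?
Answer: -94012752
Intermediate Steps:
R(o, d) = 591 + 10*d*o² (R(o, d) = 4 - (((-5*(o + o))*o)*d - 587) = 4 - (((-10*o)*o)*d - 587) = 4 - ((-10*o²)*d - 587) = 4 - (-10*d*o² - 587) = 4 - (-587 - 10*d*o²) = 4 + (587 + 10*d*o²) = 591 + 10*d*o²)
-(R(312, 97) - W) = -((591 + 10*97*312²) - 1*411519) = -((591 + 10*97*97344) - 411519) = -((591 + 94423680) - 411519) = -(94424271 - 411519) = -1*94012752 = -94012752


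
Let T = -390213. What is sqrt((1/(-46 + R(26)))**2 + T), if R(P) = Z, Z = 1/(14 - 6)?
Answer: I*sqrt(52557398693)/367 ≈ 624.67*I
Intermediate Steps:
Z = 1/8 ≈ 0.12500
R(P) = 1/8
sqrt((1/(-46 + R(26)))**2 + T) = sqrt((1/(-46 + 1/8))**2 - 390213) = sqrt((1/(-367/8))**2 - 390213) = sqrt((-8/367)**2 - 390213) = sqrt(64/134689 - 390213) = sqrt(-52557398693/134689) = I*sqrt(52557398693)/367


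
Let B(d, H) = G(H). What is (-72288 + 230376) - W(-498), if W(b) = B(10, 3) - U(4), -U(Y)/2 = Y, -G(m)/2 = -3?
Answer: 158074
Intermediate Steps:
G(m) = 6 (G(m) = -2*(-3) = 6)
B(d, H) = 6
U(Y) = -2*Y
W(b) = 14 (W(b) = 6 - (-2)*4 = 6 - 1*(-8) = 6 + 8 = 14)
(-72288 + 230376) - W(-498) = (-72288 + 230376) - 1*14 = 158088 - 14 = 158074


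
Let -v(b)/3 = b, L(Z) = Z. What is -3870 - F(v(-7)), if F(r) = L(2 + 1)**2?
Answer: -3879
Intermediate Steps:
v(b) = -3*b
F(r) = 9 (F(r) = (2 + 1)**2 = 3**2 = 9)
-3870 - F(v(-7)) = -3870 - 1*9 = -3870 - 9 = -3879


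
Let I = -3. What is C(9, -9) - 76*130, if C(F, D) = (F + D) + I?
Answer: -9883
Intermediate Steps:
C(F, D) = -3 + D + F (C(F, D) = (F + D) - 3 = (D + F) - 3 = -3 + D + F)
C(9, -9) - 76*130 = (-3 - 9 + 9) - 76*130 = -3 - 9880 = -9883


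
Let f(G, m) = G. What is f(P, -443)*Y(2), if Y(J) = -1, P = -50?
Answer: 50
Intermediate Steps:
f(P, -443)*Y(2) = -50*(-1) = 50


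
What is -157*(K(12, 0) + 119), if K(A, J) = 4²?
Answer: -21195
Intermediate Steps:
K(A, J) = 16
-157*(K(12, 0) + 119) = -157*(16 + 119) = -157*135 = -21195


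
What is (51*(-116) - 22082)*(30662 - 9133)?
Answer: -602768942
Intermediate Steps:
(51*(-116) - 22082)*(30662 - 9133) = (-5916 - 22082)*21529 = -27998*21529 = -602768942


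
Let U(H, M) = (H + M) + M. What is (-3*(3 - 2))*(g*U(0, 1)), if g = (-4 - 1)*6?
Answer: 180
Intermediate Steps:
U(H, M) = H + 2*M
g = -30 (g = -5*6 = -30)
(-3*(3 - 2))*(g*U(0, 1)) = (-3*(3 - 2))*(-30*(0 + 2*1)) = (-3*1)*(-30*(0 + 2)) = -(-90)*2 = -3*(-60) = 180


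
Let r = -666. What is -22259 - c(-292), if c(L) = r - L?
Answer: -21885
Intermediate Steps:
c(L) = -666 - L
-22259 - c(-292) = -22259 - (-666 - 1*(-292)) = -22259 - (-666 + 292) = -22259 - 1*(-374) = -22259 + 374 = -21885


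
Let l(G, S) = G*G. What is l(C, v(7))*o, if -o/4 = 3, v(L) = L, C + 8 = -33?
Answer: -20172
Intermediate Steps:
C = -41 (C = -8 - 33 = -41)
l(G, S) = G**2
o = -12 (o = -4*3 = -12)
l(C, v(7))*o = (-41)**2*(-12) = 1681*(-12) = -20172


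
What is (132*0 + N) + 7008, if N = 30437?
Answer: 37445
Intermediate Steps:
(132*0 + N) + 7008 = (132*0 + 30437) + 7008 = (0 + 30437) + 7008 = 30437 + 7008 = 37445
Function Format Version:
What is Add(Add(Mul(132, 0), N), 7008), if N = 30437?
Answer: 37445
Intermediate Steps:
Add(Add(Mul(132, 0), N), 7008) = Add(Add(Mul(132, 0), 30437), 7008) = Add(Add(0, 30437), 7008) = Add(30437, 7008) = 37445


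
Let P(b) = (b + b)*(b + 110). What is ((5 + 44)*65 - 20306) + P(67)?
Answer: 6597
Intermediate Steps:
P(b) = 2*b*(110 + b) (P(b) = (2*b)*(110 + b) = 2*b*(110 + b))
((5 + 44)*65 - 20306) + P(67) = ((5 + 44)*65 - 20306) + 2*67*(110 + 67) = (49*65 - 20306) + 2*67*177 = (3185 - 20306) + 23718 = -17121 + 23718 = 6597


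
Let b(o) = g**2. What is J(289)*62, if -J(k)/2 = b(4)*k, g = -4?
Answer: -573376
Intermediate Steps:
b(o) = 16 (b(o) = (-4)**2 = 16)
J(k) = -32*k
J(289)*62 = -32*289*62 = -9248*62 = -573376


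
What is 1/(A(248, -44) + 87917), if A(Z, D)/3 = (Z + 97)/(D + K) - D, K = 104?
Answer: 4/352265 ≈ 1.1355e-5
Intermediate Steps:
A(Z, D) = -3*D + 3*(97 + Z)/(104 + D) (A(Z, D) = 3*((Z + 97)/(D + 104) - D) = 3*((97 + Z)/(104 + D) - D) = 3*(-D + (97 + Z)/(104 + D)) = -3*D + 3*(97 + Z)/(104 + D))
1/(A(248, -44) + 87917) = 1/(3*(97 + 248 - 1*(-44)² - 104*(-44))/(104 - 44) + 87917) = 1/(3*(97 + 248 - 1*1936 + 4576)/60 + 87917) = 1/(3*(1/60)*(97 + 248 - 1936 + 4576) + 87917) = 1/(3*(1/60)*2985 + 87917) = 1/(597/4 + 87917) = 1/(352265/4) = 4/352265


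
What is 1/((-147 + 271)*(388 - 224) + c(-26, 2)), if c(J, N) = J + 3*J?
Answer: 1/20232 ≈ 4.9427e-5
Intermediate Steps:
c(J, N) = 4*J
1/((-147 + 271)*(388 - 224) + c(-26, 2)) = 1/((-147 + 271)*(388 - 224) + 4*(-26)) = 1/(124*164 - 104) = 1/(20336 - 104) = 1/20232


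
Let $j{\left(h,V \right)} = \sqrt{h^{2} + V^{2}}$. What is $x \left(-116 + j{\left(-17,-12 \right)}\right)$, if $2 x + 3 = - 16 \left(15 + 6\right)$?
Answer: $19662 - \frac{339 \sqrt{433}}{2} \approx 16135.0$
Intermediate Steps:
$x = - \frac{339}{2}$ ($x = - \frac{3}{2} + \frac{\left(-16\right) \left(15 + 6\right)}{2} = - \frac{3}{2} + \frac{\left(-16\right) 21}{2} = - \frac{3}{2} + \frac{1}{2} \left(-336\right) = - \frac{3}{2} - 168 = - \frac{339}{2} \approx -169.5$)
$j{\left(h,V \right)} = \sqrt{V^{2} + h^{2}}$
$x \left(-116 + j{\left(-17,-12 \right)}\right) = - \frac{339 \left(-116 + \sqrt{\left(-12\right)^{2} + \left(-17\right)^{2}}\right)}{2} = - \frac{339 \left(-116 + \sqrt{144 + 289}\right)}{2} = - \frac{339 \left(-116 + \sqrt{433}\right)}{2} = 19662 - \frac{339 \sqrt{433}}{2}$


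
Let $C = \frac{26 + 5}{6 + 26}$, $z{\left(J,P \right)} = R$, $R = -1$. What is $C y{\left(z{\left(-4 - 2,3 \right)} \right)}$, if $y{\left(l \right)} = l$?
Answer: $- \frac{31}{32} \approx -0.96875$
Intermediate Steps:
$z{\left(J,P \right)} = -1$
$C = \frac{31}{32} \approx 0.96875$
$C y{\left(z{\left(-4 - 2,3 \right)} \right)} = \frac{31}{32} \left(-1\right) = - \frac{31}{32}$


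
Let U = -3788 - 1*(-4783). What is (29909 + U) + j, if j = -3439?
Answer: 27465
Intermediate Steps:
U = 995 (U = -3788 + 4783 = 995)
(29909 + U) + j = (29909 + 995) - 3439 = 30904 - 3439 = 27465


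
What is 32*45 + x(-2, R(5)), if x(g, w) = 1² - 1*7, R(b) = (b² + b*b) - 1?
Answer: 1434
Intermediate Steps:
R(b) = -1 + 2*b² (R(b) = (b² + b²) - 1 = 2*b² - 1 = -1 + 2*b²)
x(g, w) = -6 (x(g, w) = 1 - 7 = -6)
32*45 + x(-2, R(5)) = 32*45 - 6 = 1440 - 6 = 1434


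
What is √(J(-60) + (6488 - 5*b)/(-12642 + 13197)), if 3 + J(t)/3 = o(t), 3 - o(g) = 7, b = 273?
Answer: 2*I*√906315/555 ≈ 3.4307*I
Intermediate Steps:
o(g) = -4 (o(g) = 3 - 1*7 = 3 - 7 = -4)
J(t) = -21 (J(t) = -9 + 3*(-4) = -9 - 12 = -21)
√(J(-60) + (6488 - 5*b)/(-12642 + 13197)) = √(-21 + (6488 - 5*273)/(-12642 + 13197)) = √(-21 + (6488 - 1365)/555) = √(-21 + 5123*(1/555)) = √(-21 + 5123/555) = √(-6532/555) = 2*I*√906315/555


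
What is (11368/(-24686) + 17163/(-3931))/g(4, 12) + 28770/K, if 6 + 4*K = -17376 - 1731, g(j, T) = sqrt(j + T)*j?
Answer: -31271843130603/4945968664688 ≈ -6.3227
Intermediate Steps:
g(j, T) = j*sqrt(T + j) (g(j, T) = sqrt(T + j)*j = j*sqrt(T + j))
K = -19113/4 (K = -3/2 + (-17376 - 1731)/4 = -3/2 + (1/4)*(-19107) = -3/2 - 19107/4 = -19113/4 ≈ -4778.3)
(11368/(-24686) + 17163/(-3931))/g(4, 12) + 28770/K = (11368/(-24686) + 17163/(-3931))/((4*sqrt(12 + 4))) + 28770/(-19113/4) = (11368*(-1/24686) + 17163*(-1/3931))/((4*sqrt(16))) + 28770*(-4/19113) = (-5684/12343 - 17163/3931)/((4*4)) - 38360/6371 = -234186713/48520333/16 - 38360/6371 = -234186713/48520333*1/16 - 38360/6371 = -234186713/776325328 - 38360/6371 = -31271843130603/4945968664688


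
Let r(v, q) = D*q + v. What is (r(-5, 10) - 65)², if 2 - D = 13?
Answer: 32400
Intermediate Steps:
D = -11 (D = 2 - 1*13 = 2 - 13 = -11)
r(v, q) = v - 11*q (r(v, q) = -11*q + v = v - 11*q)
(r(-5, 10) - 65)² = ((-5 - 11*10) - 65)² = ((-5 - 110) - 65)² = (-115 - 65)² = (-180)² = 32400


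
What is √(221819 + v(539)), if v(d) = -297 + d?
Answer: √222061 ≈ 471.23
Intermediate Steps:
√(221819 + v(539)) = √(221819 + (-297 + 539)) = √(221819 + 242) = √222061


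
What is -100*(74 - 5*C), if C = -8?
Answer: -11400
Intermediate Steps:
-100*(74 - 5*C) = -100*(74 - 5*(-8)) = -100*(74 + 40) = -100*114 = -11400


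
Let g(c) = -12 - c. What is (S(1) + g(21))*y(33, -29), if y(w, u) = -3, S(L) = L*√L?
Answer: 96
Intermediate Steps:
S(L) = L^(3/2)
(S(1) + g(21))*y(33, -29) = (1^(3/2) + (-12 - 1*21))*(-3) = (1 + (-12 - 21))*(-3) = (1 - 33)*(-3) = -32*(-3) = 96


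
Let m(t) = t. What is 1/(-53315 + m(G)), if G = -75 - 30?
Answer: -1/53420 ≈ -1.8720e-5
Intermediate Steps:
G = -105
1/(-53315 + m(G)) = 1/(-53315 - 105) = 1/(-53420) = -1/53420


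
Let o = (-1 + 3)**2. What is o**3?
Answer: 64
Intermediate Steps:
o = 4 (o = 2**2 = 4)
o**3 = 4**3 = 64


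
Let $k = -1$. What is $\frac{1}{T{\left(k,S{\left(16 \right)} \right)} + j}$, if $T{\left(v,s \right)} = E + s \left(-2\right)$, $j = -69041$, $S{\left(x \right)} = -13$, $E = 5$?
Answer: $- \frac{1}{69010} \approx -1.4491 \cdot 10^{-5}$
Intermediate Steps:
$T{\left(v,s \right)} = 5 - 2 s$ ($T{\left(v,s \right)} = 5 + s \left(-2\right) = 5 - 2 s$)
$\frac{1}{T{\left(k,S{\left(16 \right)} \right)} + j} = \frac{1}{\left(5 - -26\right) - 69041} = \frac{1}{\left(5 + 26\right) - 69041} = \frac{1}{31 - 69041} = \frac{1}{-69010} = - \frac{1}{69010}$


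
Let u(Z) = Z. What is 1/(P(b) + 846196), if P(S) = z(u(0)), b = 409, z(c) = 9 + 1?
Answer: 1/846206 ≈ 1.1817e-6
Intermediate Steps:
z(c) = 10
P(S) = 10
1/(P(b) + 846196) = 1/(10 + 846196) = 1/846206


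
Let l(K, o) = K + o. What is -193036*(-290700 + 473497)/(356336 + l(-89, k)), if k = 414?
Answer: -35286401692/356661 ≈ -98935.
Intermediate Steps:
-193036*(-290700 + 473497)/(356336 + l(-89, k)) = -193036*(-290700 + 473497)/(356336 + (-89 + 414)) = -193036*182797/(356336 + 325) = -193036/(356661*(1/182797)) = -193036/356661/182797 = -193036*182797/356661 = -35286401692/356661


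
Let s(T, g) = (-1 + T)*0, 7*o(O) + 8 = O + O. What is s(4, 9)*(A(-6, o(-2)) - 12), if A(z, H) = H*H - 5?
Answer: 0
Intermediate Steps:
o(O) = -8/7 + 2*O/7 (o(O) = -8/7 + (O + O)/7 = -8/7 + (2*O)/7 = -8/7 + 2*O/7)
A(z, H) = -5 + H² (A(z, H) = H² - 5 = -5 + H²)
s(T, g) = 0
s(4, 9)*(A(-6, o(-2)) - 12) = 0*((-5 + (-8/7 + (2/7)*(-2))²) - 12) = 0*((-5 + (-8/7 - 4/7)²) - 12) = 0*((-5 + (-12/7)²) - 12) = 0*((-5 + 144/49) - 12) = 0*(-101/49 - 12) = 0*(-689/49) = 0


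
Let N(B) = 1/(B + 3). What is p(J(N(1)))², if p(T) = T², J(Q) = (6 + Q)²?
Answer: 152587890625/65536 ≈ 2.3283e+6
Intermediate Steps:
N(B) = 1/(3 + B)
p(J(N(1)))² = (((6 + 1/(3 + 1))²)²)² = (((6 + 1/4)²)²)² = (((6 + ¼)²)²)² = (((25/4)²)²)² = ((625/16)²)² = (390625/256)² = 152587890625/65536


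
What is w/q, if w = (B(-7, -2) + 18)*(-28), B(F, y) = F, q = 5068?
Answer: -11/181 ≈ -0.060773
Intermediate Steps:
w = -308 (w = (-7 + 18)*(-28) = 11*(-28) = -308)
w/q = -308/5068 = -308*1/5068 = -11/181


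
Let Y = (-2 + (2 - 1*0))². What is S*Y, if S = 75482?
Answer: 0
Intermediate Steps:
Y = 0 (Y = (-2 + (2 + 0))² = (-2 + 2)² = 0² = 0)
S*Y = 75482*0 = 0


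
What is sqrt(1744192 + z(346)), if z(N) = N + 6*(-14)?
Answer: sqrt(1744454) ≈ 1320.8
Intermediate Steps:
z(N) = -84 + N (z(N) = N - 84 = -84 + N)
sqrt(1744192 + z(346)) = sqrt(1744192 + (-84 + 346)) = sqrt(1744192 + 262) = sqrt(1744454)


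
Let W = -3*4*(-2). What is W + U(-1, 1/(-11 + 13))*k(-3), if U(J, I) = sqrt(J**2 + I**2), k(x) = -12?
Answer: 24 - 6*sqrt(5) ≈ 10.584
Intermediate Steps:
W = 24 (W = -12*(-2) = 24)
U(J, I) = sqrt(I**2 + J**2)
W + U(-1, 1/(-11 + 13))*k(-3) = 24 + sqrt((1/(-11 + 13))**2 + (-1)**2)*(-12) = 24 + sqrt((1/2)**2 + 1)*(-12) = 24 + sqrt(1/4 + 1)*(-12) = 24 + sqrt(5/4)*(-12) = 24 + (sqrt(5)/2)*(-12) = 24 - 6*sqrt(5)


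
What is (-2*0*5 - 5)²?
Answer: 25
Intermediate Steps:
(-2*0*5 - 5)² = (0*5 - 5)² = (0 - 5)² = (-5)² = 25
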